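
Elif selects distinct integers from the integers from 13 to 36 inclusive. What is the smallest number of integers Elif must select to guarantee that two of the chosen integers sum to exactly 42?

Two chosen integers sum to 42 exactly when both halves of some pair {x, 42−x} with 13 ≤ x ≤ 42−x ≤ 29 are chosen — 8 such pairs.
The remaining 8 elements (those with no distinct partner in range) can never complete a 42-sum, so the worst case takes all of them and one from each pair: 8 + 8 = 16.
The 17th integer has to be the second member of some pair, so 16 + 1 = 17.

17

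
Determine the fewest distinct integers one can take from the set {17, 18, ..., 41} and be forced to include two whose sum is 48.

A set avoiding the sum 48 can contain at most one of each pair {x, 48−x}, plus the 11 elements whose complement lies outside the range or equal to its own complement.
The integers 24, …, 41 (18 of them) are such a set: any two sum to at least 24+25 = 49 > 48.
Any 19th integer completes one of the 7 pairs, so 19 choices force a sum of 48.

19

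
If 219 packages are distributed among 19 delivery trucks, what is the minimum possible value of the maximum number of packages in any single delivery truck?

12

Pigeonhole: the 19 delivery trucks are the holes and the 219 packages are the pigeons.
If every delivery truck held at most 11 packages, the total would be at most 19 × 11 = 209, which is less than 219.
So some delivery truck holds at least ⌈219/19⌉ = 12 packages.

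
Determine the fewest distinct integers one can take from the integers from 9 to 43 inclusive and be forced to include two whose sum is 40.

25

Two chosen integers sum to 40 exactly when both halves of some pair {x, 40−x} with 9 ≤ x ≤ 40−x ≤ 31 are chosen — 11 such pairs.
The remaining 13 elements (those with no distinct partner in range) can never complete a 40-sum, so the worst case takes all of them and one from each pair: 13 + 11 = 24.
By pigeonhole, the 25th integer has to be the second member of some pair, so 24 + 1 = 25.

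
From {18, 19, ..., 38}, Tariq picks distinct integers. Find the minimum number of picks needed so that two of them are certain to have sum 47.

Group the elements by complementary pair {x, 47−x}: {18,29}, {19,28}, {20,27}, …, giving 6 two-element pairs and 9 integers whose partner 47−x falls outside [18,38].
Treating each of those 15 groups as a pigeonhole, one can pick one integer per group — 15 integers — with no two summing to 47.
The 16th integer lands in an occupied pair, forcing a sum of 47.

16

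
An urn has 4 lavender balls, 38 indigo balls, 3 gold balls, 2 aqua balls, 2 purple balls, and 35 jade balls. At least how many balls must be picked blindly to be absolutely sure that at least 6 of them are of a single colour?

22

Put each drawn ball into a box by colour. The largest draw with every box below 6 takes min(count, 5) from each colour; colours with fewer than 5 contribute all they have.
Σ min(cᵢ, 5) = 4 + 5 + 3 + 2 + 2 + 5 = 21.
Draw number 21 + 1 = 22 must push one box to 6.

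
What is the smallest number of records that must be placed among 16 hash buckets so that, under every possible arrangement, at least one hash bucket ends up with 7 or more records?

With 96 records one could put exactly 6 in each of the 16 hash buckets, and no hash bucket would reach 7.
By the pigeonhole principle, one more record must land in a hash bucket that already has 6, giving it 7.
So 16 × 6 + 1 = 97 records are required.

97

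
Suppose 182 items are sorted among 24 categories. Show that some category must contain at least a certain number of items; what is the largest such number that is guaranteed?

By the pigeonhole principle, the 24 categories are the holes and the 182 items are the pigeons.
If every category held at most 7 items, the total would be at most 24 × 7 = 168, which is less than 182.
So some category holds at least ⌈182/24⌉ = 8 items.

8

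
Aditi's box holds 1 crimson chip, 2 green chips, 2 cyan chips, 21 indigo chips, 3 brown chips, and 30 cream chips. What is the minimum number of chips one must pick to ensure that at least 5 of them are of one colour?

By pigeonhole, put each drawn chip into a box by colour. The largest draw with every box below 5 takes min(count, 4) from each colour; colours with fewer than 4 contribute all they have.
Σ min(cᵢ, 4) = 1 + 2 + 2 + 4 + 3 + 4 = 16.
Draw number 16 + 1 = 17 must push one box to 5.

17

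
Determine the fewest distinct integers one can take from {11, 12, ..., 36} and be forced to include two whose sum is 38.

Group the elements by complementary pair {x, 38−x}: {11,27}, {12,26}, {13,25}, …, giving 8 two-element pairs; the single value 19 (it cannot pair with itself since the integers are distinct); and 9 integers whose partner 38−x falls outside [11,36].
Pigeonhole: treating each of those 18 groups as a pigeonhole, one can pick one integer per group — 18 integers — with no two summing to 38.
The 19th integer lands in an occupied pair, forcing a sum of 38.

19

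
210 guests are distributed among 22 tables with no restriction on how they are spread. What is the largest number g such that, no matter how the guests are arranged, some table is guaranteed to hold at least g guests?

The 22 tables are the holes and the 210 guests are the pigeons.
If every table held at most 9 guests, the total would be at most 22 × 9 = 198, which is less than 210.
So some table holds at least ⌈210/22⌉ = 10 guests.

10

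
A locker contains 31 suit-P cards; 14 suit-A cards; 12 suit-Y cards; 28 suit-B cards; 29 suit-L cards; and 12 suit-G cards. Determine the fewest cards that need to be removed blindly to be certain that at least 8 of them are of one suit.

Pigeonhole: the 6 suits are the holes; the cards drawn are the pigeons.
To avoid 8 of any one suit, the worst case takes at most 7 of each suit.
That gives 7 + 7 + 7 + 7 + 7 + 7 = 42 cards with no suit reaching 8.
The next card forces some suit to 8, so 42 + 1 = 43.

43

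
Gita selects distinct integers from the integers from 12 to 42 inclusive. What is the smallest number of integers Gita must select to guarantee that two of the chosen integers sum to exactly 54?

Group the elements by complementary pair {x, 54−x}: {12,42}, {13,41}, {14,40}, …, giving 15 two-element pairs and the single value 27 (it cannot pair with itself since the integers are distinct).
Pigeonhole: treating each of those 16 groups as a pigeonhole, one can pick one integer per group — 16 integers — with no two summing to 54.
The 17th integer lands in an occupied pair, forcing a sum of 54.

17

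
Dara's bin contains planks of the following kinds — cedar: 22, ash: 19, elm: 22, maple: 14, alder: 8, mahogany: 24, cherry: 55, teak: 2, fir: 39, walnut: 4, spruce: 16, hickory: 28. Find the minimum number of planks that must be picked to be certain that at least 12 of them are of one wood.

An adversary could hand out at most 11 planks per wood (alder, teak, walnut run out sooner): 11 + 11 + 11 + 11 + 8 + 11 + 11 + 2 + 11 + 4 + 11 + 11 = 113 planks and still no wood has 12.
One more plank lands in a wood already at 11, so 114 draws are enough and 113 are not.

114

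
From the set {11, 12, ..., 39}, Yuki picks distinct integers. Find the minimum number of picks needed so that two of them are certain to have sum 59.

A set avoiding the sum 59 can contain at most one of each pair {x, 59−x}, plus the 9 elements whose complement lies outside the range.
The integers 11, …, 29 (19 of them) are such a set: any two sum to at least 11+12 = 23 and at most 28+29 = 57 < 59.
Any 20th integer completes one of the 10 pairs, so 20 choices force a sum of 59.

20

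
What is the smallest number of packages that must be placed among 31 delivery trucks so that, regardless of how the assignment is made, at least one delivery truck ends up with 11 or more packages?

311

With 310 packages one could put exactly 10 in each of the 31 delivery trucks, and no delivery truck would reach 11.
By pigeonhole, one more package must land in a delivery truck that already has 10, giving it 11.
So 31 × 10 + 1 = 311 packages are required.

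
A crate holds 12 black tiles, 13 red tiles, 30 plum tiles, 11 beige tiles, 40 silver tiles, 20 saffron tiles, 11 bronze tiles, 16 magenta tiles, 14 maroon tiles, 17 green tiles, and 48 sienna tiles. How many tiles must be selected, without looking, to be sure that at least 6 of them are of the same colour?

The 11 colours are the holes; the tiles drawn are the pigeons.
To avoid 6 of any one colour, the worst case takes at most 5 of each colour.
That gives 5 + 5 + 5 + 5 + 5 + 5 + 5 + 5 + 5 + 5 + 5 = 55 tiles with no colour reaching 6.
The next tile forces some colour to 6, so 55 + 1 = 56.

56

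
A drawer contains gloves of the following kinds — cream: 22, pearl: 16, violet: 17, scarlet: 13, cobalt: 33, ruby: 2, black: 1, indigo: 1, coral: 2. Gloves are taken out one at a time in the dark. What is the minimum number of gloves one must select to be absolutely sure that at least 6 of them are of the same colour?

32

Put each drawn glove into a box by colour. The largest draw with every box below 6 takes min(count, 5) from each colour; colours with fewer than 5 contribute all they have.
Σ min(cᵢ, 5) = 5 + 5 + 5 + 5 + 5 + 2 + 1 + 1 + 2 = 31.
Draw number 31 + 1 = 32 must push one box to 6.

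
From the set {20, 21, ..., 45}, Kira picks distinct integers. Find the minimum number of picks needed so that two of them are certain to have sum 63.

15

A set avoiding the sum 63 can contain at most one of each pair {x, 63−x}, plus the 2 elements whose complement lies outside the range.
The integers 32, …, 45 (14 of them) are such a set: any two sum to at least 32+33 = 65 > 63.
Any 15th integer completes one of the 12 pairs, so 15 choices force a sum of 63.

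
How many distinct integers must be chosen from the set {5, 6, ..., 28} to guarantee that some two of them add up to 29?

15

Two chosen integers sum to 29 exactly when both halves of some pair {x, 29−x} with 5 ≤ x ≤ 29−x ≤ 24 are chosen — 10 such pairs.
The remaining 4 elements (those with no distinct partner in range) can never complete a 29-sum, so the worst case takes all of them and one from each pair: 4 + 10 = 14.
By pigeonhole, the 15th integer has to be the second member of some pair, so 14 + 1 = 15.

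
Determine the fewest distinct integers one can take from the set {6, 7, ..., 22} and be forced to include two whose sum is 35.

Two chosen integers sum to 35 exactly when both halves of some pair {x, 35−x} with 13 ≤ x ≤ 35−x ≤ 22 are chosen — 5 such pairs.
The remaining 7 elements (those with no distinct partner in range) can never complete a 35-sum, so the worst case takes all of them and one from each pair: 7 + 5 = 12.
By the pigeonhole principle, the 13th integer has to be the second member of some pair, so 12 + 1 = 13.

13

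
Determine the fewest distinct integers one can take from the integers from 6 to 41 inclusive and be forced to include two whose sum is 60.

26

A set avoiding the sum 60 can contain at most one of each pair {x, 60−x}, plus the 14 elements whose complement lies outside the range or equal to its own complement.
The integers 6, …, 30 (25 of them) are such a set: any two sum to at least 6+7 = 13 and at most 29+30 = 59 < 60.
By pigeonhole, any 26th integer completes one of the 11 pairs, so 26 choices force a sum of 60.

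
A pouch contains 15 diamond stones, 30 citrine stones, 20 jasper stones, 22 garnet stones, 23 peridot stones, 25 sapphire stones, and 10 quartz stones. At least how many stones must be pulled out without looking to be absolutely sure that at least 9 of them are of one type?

An adversary could hand out at most 8 stones per type: 8 + 8 + 8 + 8 + 8 + 8 + 8 = 56 stones and still no type has 9.
One more stone lands in a type already at 8, so 57 draws are enough and 56 are not.

57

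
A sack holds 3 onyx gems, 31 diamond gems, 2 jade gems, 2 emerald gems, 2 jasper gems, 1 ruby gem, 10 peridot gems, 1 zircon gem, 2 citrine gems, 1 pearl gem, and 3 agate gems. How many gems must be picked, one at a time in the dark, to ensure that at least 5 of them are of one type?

26

The 11 types are the holes; the gems drawn are the pigeons.
To avoid 5 of any one type, the worst case takes at most 4 of each type, or every gem of a type that has fewer than 4.
That gives 3 + 4 + 2 + 2 + 2 + 1 + 4 + 1 + 2 + 1 + 3 = 25 gems with no type reaching 5.
The next gem forces some type to 5, so 25 + 1 = 26.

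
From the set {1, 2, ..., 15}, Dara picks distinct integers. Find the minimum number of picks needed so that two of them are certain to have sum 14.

10

Two chosen integers sum to 14 exactly when both halves of some pair {x, 14−x} with 1 ≤ x ≤ 14−x ≤ 13 are chosen — 6 such pairs.
The remaining 3 elements (those with no distinct partner in range) can never complete a 14-sum, so the worst case takes all of them and one from each pair: 3 + 6 = 9.
Pigeonhole: the 10th integer has to be the second member of some pair, so 9 + 1 = 10.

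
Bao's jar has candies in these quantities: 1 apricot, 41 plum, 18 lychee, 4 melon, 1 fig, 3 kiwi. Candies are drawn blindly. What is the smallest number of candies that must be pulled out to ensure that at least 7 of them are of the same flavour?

The 6 flavours are the holes; the candies drawn are the pigeons.
To avoid 7 of any one flavour, the worst case takes at most 6 of each flavour, or every candy of a flavour that has fewer than 6.
That gives 1 + 6 + 6 + 4 + 1 + 3 = 21 candies with no flavour reaching 7.
The next candy forces some flavour to 7, so 21 + 1 = 22.

22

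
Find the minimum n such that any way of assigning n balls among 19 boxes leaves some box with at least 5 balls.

With 76 balls one could put exactly 4 in each of the 19 boxes, and no box would reach 5.
One more ball must land in a box that already has 4, giving it 5.
So 19 × 4 + 1 = 77 balls are required.

77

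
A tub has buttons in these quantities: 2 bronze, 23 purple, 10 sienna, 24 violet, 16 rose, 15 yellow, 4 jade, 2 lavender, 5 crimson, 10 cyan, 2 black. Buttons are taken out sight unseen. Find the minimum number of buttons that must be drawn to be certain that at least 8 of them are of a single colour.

The 11 colours are the holes; the buttons drawn are the pigeons.
To avoid 8 of any one colour, the worst case takes at most 7 of each colour, or every button of a colour that has fewer than 7.
That gives 2 + 7 + 7 + 7 + 7 + 7 + 4 + 2 + 5 + 7 + 2 = 57 buttons with no colour reaching 8.
The next button forces some colour to 8, so 57 + 1 = 58.

58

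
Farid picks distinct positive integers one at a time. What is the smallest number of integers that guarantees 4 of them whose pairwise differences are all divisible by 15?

Integers whose pairwise differences are multiples of 15 are exactly those sharing a remainder mod 15. By pigeonhole, the 15 residue classes mod 15 are the pigeonholes.
With 45 integers one could put 3 in each residue class and have no class reach 4.
The 46th integer pushes some class to 4, so 15·3 + 1 = 46.

46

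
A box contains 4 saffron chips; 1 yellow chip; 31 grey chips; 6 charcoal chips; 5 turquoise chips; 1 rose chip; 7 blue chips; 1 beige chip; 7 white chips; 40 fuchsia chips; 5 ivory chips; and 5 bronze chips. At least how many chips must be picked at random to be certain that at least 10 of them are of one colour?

61

An adversary could hand out at most 9 chips per colour (10 colours run out sooner): 4 + 1 + 9 + 6 + 5 + 1 + 7 + 1 + 7 + 9 + 5 + 5 = 60 chips and still no colour has 10.
Pigeonhole: one more chip lands in a colour already at 9, so 61 draws are enough and 60 are not.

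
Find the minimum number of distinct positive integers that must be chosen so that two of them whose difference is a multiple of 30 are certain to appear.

Integers whose pairwise differences are multiples of 30 are exactly those sharing a remainder mod 30. The 30 residue classes mod 30 are the pigeonholes.
With 30 integers one could put 1 in each residue class and have no class reach 2.
The 31st integer pushes some class to 2, so 30·1 + 1 = 31.

31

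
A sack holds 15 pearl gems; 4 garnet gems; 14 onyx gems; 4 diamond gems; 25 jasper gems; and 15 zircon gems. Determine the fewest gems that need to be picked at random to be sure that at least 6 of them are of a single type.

An adversary could hand out at most 5 gems per type (garnet, diamond run out sooner): 5 + 4 + 5 + 4 + 5 + 5 = 28 gems and still no type has 6.
By pigeonhole, one more gem lands in a type already at 5, so 29 draws are enough and 28 are not.

29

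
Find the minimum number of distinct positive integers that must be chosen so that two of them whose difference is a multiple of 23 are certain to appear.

Integers whose pairwise differences are multiples of 23 are exactly those sharing a remainder mod 23. By the pigeonhole principle, the 23 residue classes mod 23 are the pigeonholes.
With 23 integers one could put 1 in each residue class and have no class reach 2.
The 24th integer pushes some class to 2, so 23·1 + 1 = 24.

24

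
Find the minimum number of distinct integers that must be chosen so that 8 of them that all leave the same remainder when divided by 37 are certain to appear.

The 37 residue classes mod 37 are the pigeonholes.
With 259 integers one could put 7 in each residue class and have no class reach 8.
The 260th integer pushes some class to 8, so 37·7 + 1 = 260.

260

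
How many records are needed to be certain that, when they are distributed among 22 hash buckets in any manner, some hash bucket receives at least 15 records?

With 308 records one could put exactly 14 in each of the 22 hash buckets, and no hash bucket would reach 15.
One more record must land in a hash bucket that already has 14, giving it 15.
So 22 × 14 + 1 = 309 records are required.

309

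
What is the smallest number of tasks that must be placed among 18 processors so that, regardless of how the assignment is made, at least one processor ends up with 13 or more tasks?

With 216 tasks one could put exactly 12 in each of the 18 processors, and no processor would reach 13.
One more task must land in a processor that already has 12, giving it 13.
So 18 × 12 + 1 = 217 tasks are required.

217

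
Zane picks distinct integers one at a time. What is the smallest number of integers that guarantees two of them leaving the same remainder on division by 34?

By the pigeonhole principle, the 34 residue classes mod 34 are the pigeonholes.
With 34 integers one could put 1 in each residue class and have no class reach 2.
The 35th integer pushes some class to 2, so 34·1 + 1 = 35.

35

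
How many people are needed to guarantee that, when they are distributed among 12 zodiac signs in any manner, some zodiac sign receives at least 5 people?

49

With 48 people one could put exactly 4 in each of the 12 zodiac signs, and no zodiac sign would reach 5.
By pigeonhole, one more person must land in a zodiac sign that already has 4, giving it 5.
So 12 × 4 + 1 = 49 people are required.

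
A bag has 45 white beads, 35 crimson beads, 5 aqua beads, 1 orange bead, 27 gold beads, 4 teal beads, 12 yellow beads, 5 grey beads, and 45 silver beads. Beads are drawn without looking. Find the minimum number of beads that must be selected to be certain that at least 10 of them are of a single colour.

Put each drawn bead into a box by colour. The largest draw with every box below 10 takes min(count, 9) from each colour; colours with fewer than 9 contribute all they have.
Σ min(cᵢ, 9) = 9 + 9 + 5 + 1 + 9 + 4 + 9 + 5 + 9 = 60.
Draw number 60 + 1 = 61 must push one box to 10.

61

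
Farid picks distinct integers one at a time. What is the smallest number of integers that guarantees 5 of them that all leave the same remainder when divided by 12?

The 12 residue classes mod 12 are the pigeonholes.
With 48 integers one could put 4 in each residue class and have no class reach 5.
The 49th integer pushes some class to 5, so 12·4 + 1 = 49.

49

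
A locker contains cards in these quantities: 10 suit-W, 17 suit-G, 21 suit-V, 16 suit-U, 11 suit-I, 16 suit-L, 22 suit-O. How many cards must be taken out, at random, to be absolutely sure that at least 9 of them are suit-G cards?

105

In the worst case for collecting suit-G cards, every non-suit-G card comes out first.
There are 10 + 21 + 16 + 11 + 16 + 22 = 96 non-suit-G cards altogether.
After those, each further card must be suit-G, so 96 + 9 = 105 draws guarantee 9 suit-G cards.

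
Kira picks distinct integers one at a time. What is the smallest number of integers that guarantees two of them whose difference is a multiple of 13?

14

Integers whose pairwise differences are multiples of 13 are exactly those sharing a remainder mod 13. By the pigeonhole principle, the 13 residue classes mod 13 are the pigeonholes.
With 13 integers one could put 1 in each residue class and have no class reach 2.
The 14th integer pushes some class to 2, so 13·1 + 1 = 14.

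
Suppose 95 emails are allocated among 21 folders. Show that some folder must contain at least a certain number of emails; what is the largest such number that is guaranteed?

5

Pigeonhole: the 21 folders are the holes and the 95 emails are the pigeons.
If every folder held at most 4 emails, the total would be at most 21 × 4 = 84, which is less than 95.
So some folder holds at least ⌈95/21⌉ = 5 emails.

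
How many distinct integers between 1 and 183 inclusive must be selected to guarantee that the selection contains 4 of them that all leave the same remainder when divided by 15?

46

The 15 residue classes mod 15 are the pigeonholes.
With 45 integers one could put 3 in each residue class and have no class reach 4.
The 46th integer pushes some class to 4, so 15·3 + 1 = 46.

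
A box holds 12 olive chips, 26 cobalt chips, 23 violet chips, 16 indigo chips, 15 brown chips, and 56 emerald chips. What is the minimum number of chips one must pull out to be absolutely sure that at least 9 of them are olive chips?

145

In the worst case for collecting olive chips, every non-olive chip comes out first.
There are 26 + 23 + 16 + 15 + 56 = 136 non-olive chips altogether.
After those, each further chip must be olive, so 136 + 9 = 145 draws guarantee 9 olive chips.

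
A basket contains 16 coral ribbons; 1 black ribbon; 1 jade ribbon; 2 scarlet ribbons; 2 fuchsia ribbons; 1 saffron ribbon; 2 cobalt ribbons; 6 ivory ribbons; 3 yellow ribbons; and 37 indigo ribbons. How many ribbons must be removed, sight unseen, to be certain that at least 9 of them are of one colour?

35

By pigeonhole, the 10 colours are the holes; the ribbons drawn are the pigeons.
To avoid 9 of any one colour, the worst case takes at most 8 of each colour, or every ribbon of a colour that has fewer than 8.
That gives 8 + 1 + 1 + 2 + 2 + 1 + 2 + 6 + 3 + 8 = 34 ribbons with no colour reaching 9.
The next ribbon forces some colour to 9, so 34 + 1 = 35.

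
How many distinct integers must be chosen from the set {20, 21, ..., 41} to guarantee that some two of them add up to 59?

13

Group the elements by complementary pair {x, 59−x}: {20,39}, {21,38}, {22,37}, …, giving 10 two-element pairs and 2 integers whose partner 59−x falls outside [20,41].
Treating each of those 12 groups as a pigeonhole, one can pick one integer per group — 12 integers — with no two summing to 59.
The 13th integer lands in an occupied pair, forcing a sum of 59.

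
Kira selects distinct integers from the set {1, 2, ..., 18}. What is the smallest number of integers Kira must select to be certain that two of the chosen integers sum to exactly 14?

13

Two chosen integers sum to 14 exactly when both halves of some pair {x, 14−x} with 1 ≤ x ≤ 14−x ≤ 13 are chosen — 6 such pairs.
The remaining 6 elements (those with no distinct partner in range) can never complete a 14-sum, so the worst case takes all of them and one from each pair: 6 + 6 = 12.
The 13th integer has to be the second member of some pair, so 12 + 1 = 13.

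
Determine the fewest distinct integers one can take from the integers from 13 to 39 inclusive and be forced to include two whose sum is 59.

18

Group the elements by complementary pair {x, 59−x}: {20,39}, {21,38}, {22,37}, …, giving 10 two-element pairs and 7 integers whose partner 59−x falls outside [13,39].
By the pigeonhole principle, treating each of those 17 groups as a pigeonhole, one can pick one integer per group — 17 integers — with no two summing to 59.
The 18th integer lands in an occupied pair, forcing a sum of 59.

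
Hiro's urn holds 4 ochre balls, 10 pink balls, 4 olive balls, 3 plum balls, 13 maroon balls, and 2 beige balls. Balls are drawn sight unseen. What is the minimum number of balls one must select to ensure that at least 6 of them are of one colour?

By pigeonhole, the 6 colours are the holes; the balls drawn are the pigeons.
To avoid 6 of any one colour, the worst case takes at most 5 of each colour, or every ball of a colour that has fewer than 5.
That gives 4 + 5 + 4 + 3 + 5 + 2 = 23 balls with no colour reaching 6.
The next ball forces some colour to 6, so 23 + 1 = 24.

24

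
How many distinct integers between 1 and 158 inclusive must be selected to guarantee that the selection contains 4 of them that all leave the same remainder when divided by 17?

The 17 residue classes mod 17 are the pigeonholes.
With 51 integers one could put 3 in each residue class and have no class reach 4.
The 52nd integer pushes some class to 4, so 17·3 + 1 = 52.

52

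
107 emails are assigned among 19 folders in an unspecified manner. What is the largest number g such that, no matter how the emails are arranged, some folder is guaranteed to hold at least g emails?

6

By pigeonhole, the 19 folders are the holes and the 107 emails are the pigeons.
If every folder held at most 5 emails, the total would be at most 19 × 5 = 95, which is less than 107.
So some folder holds at least ⌈107/19⌉ = 6 emails.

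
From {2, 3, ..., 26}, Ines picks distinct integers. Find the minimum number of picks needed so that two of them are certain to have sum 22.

17

Group the elements by complementary pair {x, 22−x}: {2,20}, {3,19}, {4,18}, …, giving 9 two-element pairs, the single value 11 (it cannot pair with itself since the integers are distinct), and 6 integers whose partner 22−x falls outside [2,26].
Treating each of those 16 groups as a pigeonhole, one can pick one integer per group — 16 integers — with no two summing to 22.
The 17th integer lands in an occupied pair, forcing a sum of 22.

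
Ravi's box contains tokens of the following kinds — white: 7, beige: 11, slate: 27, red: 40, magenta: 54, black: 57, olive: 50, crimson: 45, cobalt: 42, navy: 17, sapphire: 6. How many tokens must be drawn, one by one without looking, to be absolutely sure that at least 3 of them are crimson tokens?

314

In the worst case for collecting crimson tokens, every non-crimson token comes out first.
There are 7 + 11 + 27 + 40 + 54 + 57 + 50 + 42 + 17 + 6 = 311 non-crimson tokens altogether.
After those, each further token must be crimson, so 311 + 3 = 314 draws guarantee 3 crimson tokens.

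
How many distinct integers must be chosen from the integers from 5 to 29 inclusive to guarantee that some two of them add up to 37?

15

Group the elements by complementary pair {x, 37−x}: {8,29}, {9,28}, {10,27}, …, giving 11 two-element pairs and 3 integers whose partner 37−x falls outside [5,29].
By pigeonhole, treating each of those 14 groups as a pigeonhole, one can pick one integer per group — 14 integers — with no two summing to 37.
The 15th integer lands in an occupied pair, forcing a sum of 37.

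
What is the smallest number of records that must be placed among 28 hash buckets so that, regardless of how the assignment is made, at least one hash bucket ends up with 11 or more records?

281

With 280 records one could put exactly 10 in each of the 28 hash buckets, and no hash bucket would reach 11.
By the pigeonhole principle, one more record must land in a hash bucket that already has 10, giving it 11.
So 28 × 10 + 1 = 281 records are required.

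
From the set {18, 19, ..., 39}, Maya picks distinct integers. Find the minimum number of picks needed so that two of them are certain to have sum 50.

16

A set avoiding the sum 50 can contain at most one of each pair {x, 50−x}, plus the 8 elements whose complement lies outside the range or equal to its own complement.
The integers 25, …, 39 (15 of them) are such a set: any two sum to at least 25+26 = 51 > 50.
By the pigeonhole principle, any 16th integer completes one of the 7 pairs, so 16 choices force a sum of 50.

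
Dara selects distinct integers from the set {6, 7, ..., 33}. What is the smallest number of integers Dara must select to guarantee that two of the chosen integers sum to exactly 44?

Group the elements by complementary pair {x, 44−x}: {11,33}, {12,32}, {13,31}, …, giving 11 two-element pairs; the single value 22 (it cannot pair with itself since the integers are distinct); and 5 integers whose partner 44−x falls outside [6,33].
By pigeonhole, treating each of those 17 groups as a pigeonhole, one can pick one integer per group — 17 integers — with no two summing to 44.
The 18th integer lands in an occupied pair, forcing a sum of 44.

18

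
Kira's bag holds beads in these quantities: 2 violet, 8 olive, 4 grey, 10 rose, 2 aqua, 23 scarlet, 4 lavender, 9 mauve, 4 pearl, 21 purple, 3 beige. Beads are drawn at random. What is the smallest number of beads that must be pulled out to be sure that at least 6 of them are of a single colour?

45

An adversary could hand out at most 5 beads per colour (6 colours run out sooner): 2 + 5 + 4 + 5 + 2 + 5 + 4 + 5 + 4 + 5 + 3 = 44 beads and still no colour has 6.
One more bead lands in a colour already at 5, so 45 draws are enough and 44 are not.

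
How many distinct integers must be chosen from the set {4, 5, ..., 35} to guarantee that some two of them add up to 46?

Group the elements by complementary pair {x, 46−x}: {11,35}, {12,34}, {13,33}, …, giving 12 two-element pairs, the single value 23 (it cannot pair with itself since the integers are distinct), and 7 integers whose partner 46−x falls outside [4,35].
Treating each of those 20 groups as a pigeonhole, one can pick one integer per group — 20 integers — with no two summing to 46.
The 21st integer lands in an occupied pair, forcing a sum of 46.

21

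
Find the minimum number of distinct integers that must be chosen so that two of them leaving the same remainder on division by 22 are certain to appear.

23

The 22 residue classes mod 22 are the pigeonholes.
With 22 integers one could put 1 in each residue class and have no class reach 2.
The 23rd integer pushes some class to 2, so 22·1 + 1 = 23.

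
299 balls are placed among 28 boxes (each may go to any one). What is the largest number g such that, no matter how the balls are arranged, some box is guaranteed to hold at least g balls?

11

Pigeonhole: the 28 boxes are the holes and the 299 balls are the pigeons.
If every box held at most 10 balls, the total would be at most 28 × 10 = 280, which is less than 299.
So some box holds at least ⌈299/28⌉ = 11 balls.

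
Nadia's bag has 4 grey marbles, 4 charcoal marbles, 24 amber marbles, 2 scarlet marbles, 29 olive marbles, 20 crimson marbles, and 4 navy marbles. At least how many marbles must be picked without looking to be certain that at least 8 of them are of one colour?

36

Put each drawn marble into a box by colour. The largest draw with every box below 8 takes min(count, 7) from each colour; colours with fewer than 7 contribute all they have.
Σ min(cᵢ, 7) = 4 + 4 + 7 + 2 + 7 + 7 + 4 = 35.
Draw number 35 + 1 = 36 must push one box to 8.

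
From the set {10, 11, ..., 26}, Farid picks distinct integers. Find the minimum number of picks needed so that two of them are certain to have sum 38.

11

Group the elements by complementary pair {x, 38−x}: {12,26}, {13,25}, {14,24}, …, giving 7 two-element pairs, the single value 19 (it cannot pair with itself since the integers are distinct), and 2 integers whose partner 38−x falls outside [10,26].
Treating each of those 10 groups as a pigeonhole, one can pick one integer per group — 10 integers — with no two summing to 38.
The 11th integer lands in an occupied pair, forcing a sum of 38.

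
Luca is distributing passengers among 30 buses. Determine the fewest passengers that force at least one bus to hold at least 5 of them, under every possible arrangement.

121

With 120 passengers one could put exactly 4 in each of the 30 buses, and no bus would reach 5.
One more passenger must land in a bus that already has 4, giving it 5.
So 30 × 4 + 1 = 121 passengers are required.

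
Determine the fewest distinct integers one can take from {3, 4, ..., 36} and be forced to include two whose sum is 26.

Group the elements by complementary pair {x, 26−x}: {3,23}, {4,22}, {5,21}, …, giving 10 two-element pairs, the single value 13 (it cannot pair with itself since the integers are distinct), and 13 integers whose partner 26−x falls outside [3,36].
Treating each of those 24 groups as a pigeonhole, one can pick one integer per group — 24 integers — with no two summing to 26.
The 25th integer lands in an occupied pair, forcing a sum of 26.

25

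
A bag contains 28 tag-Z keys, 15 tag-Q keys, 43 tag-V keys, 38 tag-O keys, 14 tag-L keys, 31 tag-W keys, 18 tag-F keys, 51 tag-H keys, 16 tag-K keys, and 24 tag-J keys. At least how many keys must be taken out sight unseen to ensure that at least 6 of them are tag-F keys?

In the worst case for collecting tag-F keys, every non-tag-F key comes out first.
There are 28 + 15 + 43 + 38 + 14 + 31 + 51 + 16 + 24 = 260 non-tag-F keys altogether.
After those, each further key must be tag-F, so 260 + 6 = 266 draws guarantee 6 tag-F keys.

266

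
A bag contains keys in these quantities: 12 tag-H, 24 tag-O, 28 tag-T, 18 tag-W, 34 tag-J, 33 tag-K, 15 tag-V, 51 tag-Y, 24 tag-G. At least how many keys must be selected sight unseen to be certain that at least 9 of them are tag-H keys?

236

In the worst case for collecting tag-H keys, every non-tag-H key comes out first.
There are 24 + 28 + 18 + 34 + 33 + 15 + 51 + 24 = 227 non-tag-H keys altogether.
After those, each further key must be tag-H, so 227 + 9 = 236 draws guarantee 9 tag-H keys.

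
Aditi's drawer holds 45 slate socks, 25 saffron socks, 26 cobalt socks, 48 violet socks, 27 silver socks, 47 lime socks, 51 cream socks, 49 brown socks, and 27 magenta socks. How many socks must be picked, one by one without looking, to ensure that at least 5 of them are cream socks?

299

In the worst case for collecting cream socks, every non-cream sock comes out first.
There are 45 + 25 + 26 + 48 + 27 + 47 + 49 + 27 = 294 non-cream socks altogether.
After those, each further sock must be cream, so 294 + 5 = 299 draws guarantee 5 cream socks.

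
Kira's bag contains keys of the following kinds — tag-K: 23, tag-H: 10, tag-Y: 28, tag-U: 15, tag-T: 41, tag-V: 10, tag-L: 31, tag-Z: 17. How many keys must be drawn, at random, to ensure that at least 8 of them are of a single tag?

By pigeonhole, the 8 tags are the holes; the keys drawn are the pigeons.
To avoid 8 of any one tag, the worst case takes at most 7 of each tag.
That gives 7 + 7 + 7 + 7 + 7 + 7 + 7 + 7 = 56 keys with no tag reaching 8.
The next key forces some tag to 8, so 56 + 1 = 57.

57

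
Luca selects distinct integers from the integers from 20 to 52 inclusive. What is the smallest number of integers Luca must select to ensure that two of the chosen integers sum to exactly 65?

21

Two chosen integers sum to 65 exactly when both halves of some pair {x, 65−x} with 20 ≤ x ≤ 65−x ≤ 45 are chosen — 13 such pairs.
The remaining 7 elements (those with no distinct partner in range) can never complete a 65-sum, so the worst case takes all of them and one from each pair: 7 + 13 = 20.
Pigeonhole: the 21st integer has to be the second member of some pair, so 20 + 1 = 21.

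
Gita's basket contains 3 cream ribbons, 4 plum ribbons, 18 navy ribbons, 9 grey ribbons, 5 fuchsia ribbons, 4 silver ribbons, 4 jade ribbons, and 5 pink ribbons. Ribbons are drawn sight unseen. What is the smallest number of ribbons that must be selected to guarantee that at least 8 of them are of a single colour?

By pigeonhole, the 8 colours are the holes; the ribbons drawn are the pigeons.
To avoid 8 of any one colour, the worst case takes at most 7 of each colour, or every ribbon of a colour that has fewer than 7.
That gives 3 + 4 + 7 + 7 + 5 + 4 + 4 + 5 = 39 ribbons with no colour reaching 8.
The next ribbon forces some colour to 8, so 39 + 1 = 40.

40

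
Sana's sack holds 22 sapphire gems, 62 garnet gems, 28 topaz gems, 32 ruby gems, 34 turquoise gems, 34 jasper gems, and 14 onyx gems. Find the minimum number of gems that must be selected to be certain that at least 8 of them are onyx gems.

220

In the worst case for collecting onyx gems, every non-onyx gem comes out first.
There are 22 + 62 + 28 + 32 + 34 + 34 = 212 non-onyx gems altogether.
After those, each further gem must be onyx, so 212 + 8 = 220 draws guarantee 8 onyx gems.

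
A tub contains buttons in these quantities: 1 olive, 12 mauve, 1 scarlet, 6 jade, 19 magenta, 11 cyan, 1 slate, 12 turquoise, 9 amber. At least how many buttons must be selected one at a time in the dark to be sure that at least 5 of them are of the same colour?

28

An adversary could hand out at most 4 buttons per colour (olive, scarlet, slate run out sooner): 1 + 4 + 1 + 4 + 4 + 4 + 1 + 4 + 4 = 27 buttons and still no colour has 5.
By the pigeonhole principle, one more button lands in a colour already at 4, so 28 draws are enough and 27 are not.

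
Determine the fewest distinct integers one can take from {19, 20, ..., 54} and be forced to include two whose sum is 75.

20

Group the elements by complementary pair {x, 75−x}: {21,54}, {22,53}, {23,52}, …, giving 17 two-element pairs and 2 integers whose partner 75−x falls outside [19,54].
Treating each of those 19 groups as a pigeonhole, one can pick one integer per group — 19 integers — with no two summing to 75.
The 20th integer lands in an occupied pair, forcing a sum of 75.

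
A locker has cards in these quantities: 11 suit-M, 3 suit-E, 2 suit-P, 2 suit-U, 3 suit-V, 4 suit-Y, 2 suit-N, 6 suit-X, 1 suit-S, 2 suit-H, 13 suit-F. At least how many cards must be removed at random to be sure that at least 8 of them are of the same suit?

The 11 suits are the holes; the cards drawn are the pigeons.
To avoid 8 of any one suit, the worst case takes at most 7 of each suit, or every card of a suit that has fewer than 7.
That gives 7 + 3 + 2 + 2 + 3 + 4 + 2 + 6 + 1 + 2 + 7 = 39 cards with no suit reaching 8.
The next card forces some suit to 8, so 39 + 1 = 40.

40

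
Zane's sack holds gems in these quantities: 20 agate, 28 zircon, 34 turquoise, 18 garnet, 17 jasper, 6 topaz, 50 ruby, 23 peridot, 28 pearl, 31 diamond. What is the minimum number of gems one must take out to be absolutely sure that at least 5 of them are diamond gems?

229

In the worst case for collecting diamond gems, every non-diamond gem comes out first.
There are 20 + 28 + 34 + 18 + 17 + 6 + 50 + 23 + 28 = 224 non-diamond gems altogether.
After those, each further gem must be diamond, so 224 + 5 = 229 draws guarantee 5 diamond gems.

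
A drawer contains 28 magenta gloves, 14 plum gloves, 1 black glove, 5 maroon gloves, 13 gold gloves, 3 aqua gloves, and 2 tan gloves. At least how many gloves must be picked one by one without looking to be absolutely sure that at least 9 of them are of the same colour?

By the pigeonhole principle, the 7 colours are the holes; the gloves drawn are the pigeons.
To avoid 9 of any one colour, the worst case takes at most 8 of each colour, or every glove of a colour that has fewer than 8.
That gives 8 + 8 + 1 + 5 + 8 + 3 + 2 = 35 gloves with no colour reaching 9.
The next glove forces some colour to 9, so 35 + 1 = 36.

36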